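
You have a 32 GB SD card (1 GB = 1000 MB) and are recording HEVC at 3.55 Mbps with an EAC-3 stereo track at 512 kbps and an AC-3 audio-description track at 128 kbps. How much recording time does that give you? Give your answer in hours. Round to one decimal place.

17.0 hours

Audio total: 512 + 128 = 640 kbps = 0.640 Mbps.
Total bitrate: 3.55 + 0.640 = 4.190 Mbps.
Capacity: 32 GB = 256,000 Mb.
Recording time: 256,000 / 4.190 = 61,098 s ≈ 17.0 hours.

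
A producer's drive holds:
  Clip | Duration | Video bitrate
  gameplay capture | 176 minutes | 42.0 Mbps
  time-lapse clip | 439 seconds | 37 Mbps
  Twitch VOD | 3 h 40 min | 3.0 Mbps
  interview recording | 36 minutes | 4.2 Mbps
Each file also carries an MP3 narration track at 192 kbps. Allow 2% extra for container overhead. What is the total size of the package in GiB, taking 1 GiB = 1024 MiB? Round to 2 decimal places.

Audio: 192 kbps = 0.192 Mbps.
gameplay capture: 42.192 Mbps × 10560 s × 1.02 = 454458.5 Mb
time-lapse clip: 37.192 Mbps × 439 s × 1.02 = 16653.8 Mb
Twitch VOD: 3.192 Mbps × 13200 s × 1.02 = 42977.1 Mb
interview recording: 4.392 Mbps × 2160 s × 1.02 = 9676.5 Mb
Total: 523765.8 Mb = 65470.7 MB.
= 60.97 GiB.

60.97 GiB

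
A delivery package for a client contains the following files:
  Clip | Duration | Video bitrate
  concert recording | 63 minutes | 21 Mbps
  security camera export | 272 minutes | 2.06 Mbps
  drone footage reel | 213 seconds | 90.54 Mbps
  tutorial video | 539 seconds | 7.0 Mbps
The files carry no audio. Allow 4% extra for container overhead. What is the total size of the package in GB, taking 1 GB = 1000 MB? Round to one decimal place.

concert recording: 21.000 Mbps × 3780 s × 1.04 = 82555.2 Mb
security camera export: 2.060 Mbps × 16320 s × 1.04 = 34964.0 Mb
drone footage reel: 90.540 Mbps × 213 s × 1.04 = 20056.4 Mb
tutorial video: 7.000 Mbps × 539 s × 1.04 = 3923.9 Mb
Total: 141499.5 Mb = 17687.4 MB.
= 17.69 GB.

17.7 GB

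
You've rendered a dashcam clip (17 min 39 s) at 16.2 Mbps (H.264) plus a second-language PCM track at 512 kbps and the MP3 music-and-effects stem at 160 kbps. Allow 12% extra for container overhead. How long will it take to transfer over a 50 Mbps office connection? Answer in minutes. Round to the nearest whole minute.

7 minutes

17 min 39 s = 1059 s
Audio total: 512 + 160 = 672 kbps = 0.672 Mbps.
Total bitrate: 16.872 Mbps.
File: 16.872 Mbps × 1059 s = 17867.4 Mb.
With 12% container overhead: ×1.12. → 20011.5 Mb.
At 50 Mbps: 20011.5 / 50 = 400.2 s ≈ 6.67 minutes.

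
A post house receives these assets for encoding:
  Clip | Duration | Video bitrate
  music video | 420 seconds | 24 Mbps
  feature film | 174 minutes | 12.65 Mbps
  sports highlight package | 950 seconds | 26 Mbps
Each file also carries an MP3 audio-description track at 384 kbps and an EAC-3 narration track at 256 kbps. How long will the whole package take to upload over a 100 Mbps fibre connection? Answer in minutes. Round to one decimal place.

29.1 minutes

Audio total: 384 + 256 = 640 kbps = 0.640 Mbps.
music video: 24.640 Mbps × 420 s = 10348.8 Mb
feature film: 13.290 Mbps × 10440 s = 138747.6 Mb
sports highlight package: 26.640 Mbps × 950 s = 25308.0 Mb
Total: 174404.4 Mb = 21800.5 MB.
At 100 Mbps: 174404.4 / 100 = 1744 s ≈ 29.1 minutes.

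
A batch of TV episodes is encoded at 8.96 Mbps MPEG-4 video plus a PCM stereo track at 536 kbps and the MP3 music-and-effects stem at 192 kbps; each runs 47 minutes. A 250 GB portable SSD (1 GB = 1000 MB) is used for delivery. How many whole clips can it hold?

47 min = 2820 s
Audio total: 536 + 192 = 728 kbps = 0.728 Mbps.
Total bitrate: 9.688 Mbps.
Per item: 9.688 Mbps × 2820 s = 27,320 Mb = 3,415 MB.
Capacity: 250 GB = 2,000,000 Mb; 73.21 items → 73 complete.

73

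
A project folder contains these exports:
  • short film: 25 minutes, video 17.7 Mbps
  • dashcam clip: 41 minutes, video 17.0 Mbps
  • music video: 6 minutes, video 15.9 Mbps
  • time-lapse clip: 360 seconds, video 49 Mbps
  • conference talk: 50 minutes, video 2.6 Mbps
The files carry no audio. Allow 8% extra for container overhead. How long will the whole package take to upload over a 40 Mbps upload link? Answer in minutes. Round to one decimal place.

44.8 minutes

short film: 17.700 Mbps × 1500 s × 1.08 = 28674.0 Mb
dashcam clip: 17.000 Mbps × 2460 s × 1.08 = 45165.6 Mb
music video: 15.900 Mbps × 360 s × 1.08 = 6181.9 Mb
time-lapse clip: 49.000 Mbps × 360 s × 1.08 = 19051.2 Mb
conference talk: 2.600 Mbps × 3000 s × 1.08 = 8424.0 Mb
Total: 107496.7 Mb = 13437.1 MB.
At 40 Mbps: 107496.7 / 40 = 2687 s ≈ 44.8 minutes.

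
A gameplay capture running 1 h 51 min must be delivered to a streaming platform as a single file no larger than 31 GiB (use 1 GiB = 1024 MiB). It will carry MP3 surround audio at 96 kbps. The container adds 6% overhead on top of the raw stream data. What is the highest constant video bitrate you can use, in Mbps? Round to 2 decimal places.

Budget: 31 GiB = 266288.0 Mb.
Stream payload after overhead: 266288.0 / 1.06 = 251215.1 Mb.
1 h 51 min = 111 min = 6660 s
Total bitrate budget: 251215.1 Mb / 6660 s = 37.720 Mbps.
Audio: 96 kbps = 0.096 Mbps.
Video: 37.720 − 0.096 = 37.624 Mbps.

37.62 Mbps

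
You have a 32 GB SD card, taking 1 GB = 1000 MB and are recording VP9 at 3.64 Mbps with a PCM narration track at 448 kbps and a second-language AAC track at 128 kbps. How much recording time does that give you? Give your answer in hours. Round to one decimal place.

Audio total: 448 + 128 = 576 kbps = 0.576 Mbps.
Total bitrate: 3.64 + 0.576 = 4.216 Mbps.
Capacity: 32 GB = 256,000 Mb.
Recording time: 256,000 / 4.216 = 60,721 s ≈ 16.9 hours.

16.9 hours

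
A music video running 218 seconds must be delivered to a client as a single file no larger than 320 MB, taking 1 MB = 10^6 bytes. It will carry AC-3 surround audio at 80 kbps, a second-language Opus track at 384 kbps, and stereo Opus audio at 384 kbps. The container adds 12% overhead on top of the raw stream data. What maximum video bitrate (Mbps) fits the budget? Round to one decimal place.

9.6 Mbps

Budget: 320 MB = 2560.0 Mb.
Stream payload after overhead: 2560.0 / 1.12 = 2285.7 Mb.
Total bitrate budget: 2285.7 Mb / 218 s = 10.485 Mbps.
Audio total: 80 + 384 + 384 = 848 kbps = 0.848 Mbps.
Video: 10.485 − 0.848 = 9.637 Mbps.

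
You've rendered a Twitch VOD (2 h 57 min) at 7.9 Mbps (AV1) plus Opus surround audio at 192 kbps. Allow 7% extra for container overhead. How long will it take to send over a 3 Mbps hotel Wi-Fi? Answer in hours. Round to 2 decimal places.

8.51 hours

2 h 57 min = 177 min = 10620 s
Audio: 192 kbps = 0.192 Mbps.
Total bitrate: 8.092 Mbps.
File: 8.092 Mbps × 10620 s = 85937.0 Mb.
With 7% container overhead: ×1.07. → 91952.6 Mb.
At 3 Mbps: 91952.6 / 3 = 30650.9 s ≈ 8.51 hours.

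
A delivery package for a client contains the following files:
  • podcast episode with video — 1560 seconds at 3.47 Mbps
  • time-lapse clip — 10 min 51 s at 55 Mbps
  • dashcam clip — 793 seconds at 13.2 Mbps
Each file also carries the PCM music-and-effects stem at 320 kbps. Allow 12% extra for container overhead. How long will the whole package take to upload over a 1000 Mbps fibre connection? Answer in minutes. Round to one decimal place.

Audio: 320 kbps = 0.320 Mbps.
podcast episode with video: 3.790 Mbps × 1560 s × 1.12 = 6621.9 Mb
time-lapse clip: 55.320 Mbps × 651 s × 1.12 = 40334.9 Mb
dashcam clip: 13.520 Mbps × 793 s × 1.12 = 12007.9 Mb
Total: 58964.7 Mb = 7370.6 MB.
At 1000 Mbps: 58964.7 / 1000 = 59 s ≈ 0.983 minutes.

1.0 minutes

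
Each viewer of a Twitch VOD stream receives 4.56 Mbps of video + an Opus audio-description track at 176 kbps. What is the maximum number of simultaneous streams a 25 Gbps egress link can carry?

5278

Audio: 176 kbps = 0.176 Mbps.
Per-viewer media rate: 4.736 Mbps.
25 Gbps = 25,000 Mbps; 25,000 / 4.736 = 5278.72 → 5278 viewers.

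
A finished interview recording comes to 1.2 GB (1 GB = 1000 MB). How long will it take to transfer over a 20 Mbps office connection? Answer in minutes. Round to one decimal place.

File: 1.2 GB = 9600.0 Mb.
At 20 Mbps: 9600.0 / 20 = 480.0 s ≈ 8 minutes.

8.0 minutes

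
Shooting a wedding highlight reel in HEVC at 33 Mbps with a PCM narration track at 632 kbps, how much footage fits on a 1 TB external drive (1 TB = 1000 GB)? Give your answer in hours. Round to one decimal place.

Audio: 632 kbps = 0.632 Mbps.
Total bitrate: 33 + 0.632 = 33.632 Mbps.
Capacity: 1 TB = 8,000,000 Mb.
Recording time: 8,000,000 / 33.632 = 237,869 s ≈ 66.1 hours.

66.1 hours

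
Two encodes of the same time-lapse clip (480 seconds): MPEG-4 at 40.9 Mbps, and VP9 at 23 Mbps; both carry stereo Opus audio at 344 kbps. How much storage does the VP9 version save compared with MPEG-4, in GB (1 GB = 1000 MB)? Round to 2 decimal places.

1.07 GB

Audio: 344 kbps = 0.344 Mbps.
MPEG-4: 41.244 Mbps × 480 s = 19797.1 Mb = 2.475 GB.
VP9: 23.344 Mbps × 480 s = 11205.1 Mb = 1.401 GB.
Saving: 2.475 − 1.401 = 1.074 GB.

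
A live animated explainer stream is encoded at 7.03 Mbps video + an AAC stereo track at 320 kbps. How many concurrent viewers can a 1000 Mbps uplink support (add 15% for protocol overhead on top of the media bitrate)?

118

Audio: 320 kbps = 0.320 Mbps.
Per-viewer media rate: 7.350 Mbps.
On the wire with 15% overhead: 8.453 Mbps.
1000 Mbps = 1,000 Mbps; 1,000 / 8.453 = 118.31 → 118 viewers.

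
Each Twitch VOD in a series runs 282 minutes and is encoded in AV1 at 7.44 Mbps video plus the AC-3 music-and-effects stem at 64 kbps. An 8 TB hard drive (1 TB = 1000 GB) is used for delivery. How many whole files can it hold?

504

282 min = 16920 s
Audio: 64 kbps = 0.064 Mbps.
Total bitrate: 7.504 Mbps.
Per item: 7.504 Mbps × 16920 s = 126,968 Mb = 15,871 MB.
Capacity: 8 TB = 64,000,000 Mb; 504.07 items → 504 complete.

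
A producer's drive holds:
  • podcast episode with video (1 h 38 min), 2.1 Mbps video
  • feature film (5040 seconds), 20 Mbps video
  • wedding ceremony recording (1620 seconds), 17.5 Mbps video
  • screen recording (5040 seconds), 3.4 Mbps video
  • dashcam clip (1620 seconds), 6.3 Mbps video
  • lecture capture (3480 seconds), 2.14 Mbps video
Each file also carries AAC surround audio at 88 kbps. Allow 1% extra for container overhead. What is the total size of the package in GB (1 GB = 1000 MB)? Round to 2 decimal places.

Audio: 88 kbps = 0.088 Mbps.
podcast episode with video: 2.188 Mbps × 5880 s × 1.01 = 12994.1 Mb
feature film: 20.088 Mbps × 5040 s × 1.01 = 102256.0 Mb
wedding ceremony recording: 17.588 Mbps × 1620 s × 1.01 = 28777.5 Mb
screen recording: 3.488 Mbps × 5040 s × 1.01 = 17755.3 Mb
dashcam clip: 6.388 Mbps × 1620 s × 1.01 = 10452.0 Mb
lecture capture: 2.228 Mbps × 3480 s × 1.01 = 7831.0 Mb
Total: 180065.9 Mb = 22508.2 MB.
= 22.51 GB.

22.51 GB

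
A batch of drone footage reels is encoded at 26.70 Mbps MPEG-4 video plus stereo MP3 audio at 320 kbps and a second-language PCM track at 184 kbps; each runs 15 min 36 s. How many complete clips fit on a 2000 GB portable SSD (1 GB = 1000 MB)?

628

15 min 36 s = 936 s
Audio total: 320 + 184 = 504 kbps = 0.504 Mbps.
Total bitrate: 27.204 Mbps.
Per item: 27.204 Mbps × 936 s = 25,463 Mb = 3,183 MB.
Capacity: 2000 GB = 16,000,000 Mb; 628.36 items → 628 complete.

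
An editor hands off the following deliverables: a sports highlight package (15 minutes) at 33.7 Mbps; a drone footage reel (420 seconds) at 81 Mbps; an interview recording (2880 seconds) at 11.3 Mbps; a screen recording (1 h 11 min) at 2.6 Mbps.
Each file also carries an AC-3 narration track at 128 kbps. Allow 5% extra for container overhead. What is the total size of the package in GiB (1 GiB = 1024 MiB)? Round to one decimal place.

13.3 GiB

Audio: 128 kbps = 0.128 Mbps.
sports highlight package: 33.828 Mbps × 900 s × 1.05 = 31967.5 Mb
drone footage reel: 81.128 Mbps × 420 s × 1.05 = 35777.4 Mb
interview recording: 11.428 Mbps × 2880 s × 1.05 = 34558.3 Mb
screen recording: 2.728 Mbps × 4260 s × 1.05 = 12202.3 Mb
Total: 114505.5 Mb = 14313.2 MB.
= 13.33 GiB.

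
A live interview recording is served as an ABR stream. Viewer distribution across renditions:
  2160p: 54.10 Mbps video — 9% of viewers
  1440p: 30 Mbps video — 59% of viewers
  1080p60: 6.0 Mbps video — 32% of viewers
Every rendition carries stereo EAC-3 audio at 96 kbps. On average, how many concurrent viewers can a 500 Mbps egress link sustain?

20

Audio: 96 kbps = 0.096 Mbps.
Average per-viewer bitrate: 0.09×54.196 + 0.59×30.096 + 0.32×6.096 = 24.585 Mbps.
500 Mbps = 500.0 Mbps; 500.0 / 24.585 = 20.34 → 20.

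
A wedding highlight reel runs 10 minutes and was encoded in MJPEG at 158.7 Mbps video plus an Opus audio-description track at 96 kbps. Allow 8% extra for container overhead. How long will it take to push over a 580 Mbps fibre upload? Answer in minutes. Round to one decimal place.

10 min = 600 s
Audio: 96 kbps = 0.096 Mbps.
Total bitrate: 158.796 Mbps.
File: 158.796 Mbps × 600 s = 95277.6 Mb.
With 8% container overhead: ×1.08. → 102899.8 Mb.
At 580 Mbps: 102899.8 / 580 = 177.4 s ≈ 2.96 minutes.

3.0 minutes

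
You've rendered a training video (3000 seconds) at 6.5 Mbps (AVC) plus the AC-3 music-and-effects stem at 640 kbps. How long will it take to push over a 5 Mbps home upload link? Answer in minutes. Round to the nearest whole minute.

71 minutes

Audio: 640 kbps = 0.640 Mbps.
Total bitrate: 7.140 Mbps.
File: 7.140 Mbps × 3000 s = 21420.0 Mb.
At 5 Mbps: 21420.0 / 5 = 4284.0 s ≈ 71.4 minutes.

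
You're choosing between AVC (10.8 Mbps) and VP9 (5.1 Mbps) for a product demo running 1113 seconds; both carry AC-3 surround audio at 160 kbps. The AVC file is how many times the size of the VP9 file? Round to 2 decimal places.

2.08

Audio: 160 kbps = 0.160 Mbps.
AVC: 10.960 Mbps × 1113 s = 12198.5 Mb = 1.525 GB.
VP9: 5.260 Mbps × 1113 s = 5854.4 Mb = 0.732 GB.
Ratio: 1.525 / 0.732 = 2.084.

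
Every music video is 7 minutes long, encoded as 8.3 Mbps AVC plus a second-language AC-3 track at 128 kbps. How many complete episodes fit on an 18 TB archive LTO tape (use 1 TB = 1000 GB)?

40680

7 min = 420 s
Audio: 128 kbps = 0.128 Mbps.
Total bitrate: 8.428 Mbps.
Per item: 8.428 Mbps × 420 s = 3,540 Mb = 442.5 MB.
Capacity: 18 TB = 144,000,000 Mb; 40680.72 items → 40680 complete.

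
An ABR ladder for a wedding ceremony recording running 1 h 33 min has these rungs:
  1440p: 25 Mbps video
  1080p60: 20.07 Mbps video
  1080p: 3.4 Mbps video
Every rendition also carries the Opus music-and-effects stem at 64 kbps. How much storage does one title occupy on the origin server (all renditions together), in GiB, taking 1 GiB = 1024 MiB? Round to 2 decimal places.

31.61 GiB

1 h 33 min = 93 min = 5580 s
Audio: 64 kbps = 0.064 Mbps.
Sum of rendition bitrates: (25+0.064) + (20.07+0.064) + (3.4+0.064) = 48.662 Mbps.
× 5580 s = 271,534 Mb = 33,942 MB = 31.61 GiB.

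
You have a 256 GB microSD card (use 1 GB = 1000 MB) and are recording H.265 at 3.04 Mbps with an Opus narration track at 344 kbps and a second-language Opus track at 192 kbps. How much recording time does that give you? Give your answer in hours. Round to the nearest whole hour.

159 hours

Audio total: 344 + 192 = 536 kbps = 0.536 Mbps.
Total bitrate: 3.04 + 0.536 = 3.576 Mbps.
Capacity: 256 GB = 2,048,000 Mb.
Recording time: 2,048,000 / 3.576 = 572,707 s ≈ 159 hours.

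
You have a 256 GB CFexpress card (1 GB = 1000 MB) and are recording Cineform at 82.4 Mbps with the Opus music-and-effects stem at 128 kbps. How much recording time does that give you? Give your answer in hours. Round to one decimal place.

Audio: 128 kbps = 0.128 Mbps.
Total bitrate: 82.4 + 0.128 = 82.528 Mbps.
Capacity: 256 GB = 2,048,000 Mb.
Recording time: 2,048,000 / 82.528 = 24,816 s ≈ 6.89 hours.

6.9 hours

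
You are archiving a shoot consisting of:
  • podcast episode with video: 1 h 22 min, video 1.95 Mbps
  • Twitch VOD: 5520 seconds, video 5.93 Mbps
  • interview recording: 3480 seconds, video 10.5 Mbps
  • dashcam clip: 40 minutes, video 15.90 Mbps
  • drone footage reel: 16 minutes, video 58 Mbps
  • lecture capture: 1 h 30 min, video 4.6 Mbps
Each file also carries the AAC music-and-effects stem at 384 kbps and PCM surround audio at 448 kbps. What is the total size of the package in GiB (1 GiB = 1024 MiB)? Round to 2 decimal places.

Audio total: 384 + 448 = 832 kbps = 0.832 Mbps.
podcast episode with video: 2.782 Mbps × 4920 s = 13687.4 Mb
Twitch VOD: 6.762 Mbps × 5520 s = 37326.2 Mb
interview recording: 11.332 Mbps × 3480 s = 39435.4 Mb
dashcam clip: 16.732 Mbps × 2400 s = 40156.8 Mb
drone footage reel: 58.832 Mbps × 960 s = 56478.7 Mb
lecture capture: 5.432 Mbps × 5400 s = 29332.8 Mb
Total: 216417.4 Mb = 27052.2 MB.
= 25.19 GiB.

25.19 GiB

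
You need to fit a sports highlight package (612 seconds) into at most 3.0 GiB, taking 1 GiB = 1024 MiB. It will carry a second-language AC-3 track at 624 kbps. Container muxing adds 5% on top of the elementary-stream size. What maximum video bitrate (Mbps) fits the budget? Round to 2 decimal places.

Budget: 3.0 GiB = 25769.8 Mb.
Stream payload after overhead: 25769.8 / 1.05 = 24542.7 Mb.
Total bitrate budget: 24542.7 Mb / 612 s = 40.102 Mbps.
Audio: 624 kbps = 0.624 Mbps.
Video: 40.102 − 0.624 = 39.478 Mbps.

39.48 Mbps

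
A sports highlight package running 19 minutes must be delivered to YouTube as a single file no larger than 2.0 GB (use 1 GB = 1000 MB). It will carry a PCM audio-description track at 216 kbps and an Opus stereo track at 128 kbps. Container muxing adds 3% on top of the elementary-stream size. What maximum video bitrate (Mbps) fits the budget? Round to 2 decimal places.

13.28 Mbps

Budget: 2.0 GB = 16000.0 Mb.
Stream payload after overhead: 16000.0 / 1.03 = 15534.0 Mb.
19 min = 1140 s
Total bitrate budget: 15534.0 Mb / 1140 s = 13.626 Mbps.
Audio total: 216 + 128 = 344 kbps = 0.344 Mbps.
Video: 13.626 − 0.344 = 13.282 Mbps.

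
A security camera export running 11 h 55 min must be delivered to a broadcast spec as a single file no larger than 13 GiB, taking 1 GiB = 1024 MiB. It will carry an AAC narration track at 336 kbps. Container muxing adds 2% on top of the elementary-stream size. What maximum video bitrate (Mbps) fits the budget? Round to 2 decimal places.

Budget: 13 GiB = 111669.1 Mb.
Stream payload after overhead: 111669.1 / 1.02 = 109479.6 Mb.
11 h 55 min = 715 min = 42900 s
Total bitrate budget: 109479.6 Mb / 42900 s = 2.552 Mbps.
Audio: 336 kbps = 0.336 Mbps.
Video: 2.552 − 0.336 = 2.216 Mbps.

2.22 Mbps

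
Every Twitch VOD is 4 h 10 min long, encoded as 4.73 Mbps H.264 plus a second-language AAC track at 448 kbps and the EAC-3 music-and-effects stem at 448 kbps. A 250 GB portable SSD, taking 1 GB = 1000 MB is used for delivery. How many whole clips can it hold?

4 h 10 min = 250 min = 15000 s
Audio total: 448 + 448 = 896 kbps = 0.896 Mbps.
Total bitrate: 5.626 Mbps.
Per item: 5.626 Mbps × 15000 s = 84,390 Mb = 10,549 MB.
Capacity: 250 GB = 2,000,000 Mb; 23.70 items → 23 complete.

23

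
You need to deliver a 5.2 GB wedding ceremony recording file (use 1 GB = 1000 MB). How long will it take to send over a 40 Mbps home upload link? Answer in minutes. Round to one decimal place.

17.3 minutes

File: 5.2 GB = 41600.0 Mb.
At 40 Mbps: 41600.0 / 40 = 1040.0 s ≈ 17.3 minutes.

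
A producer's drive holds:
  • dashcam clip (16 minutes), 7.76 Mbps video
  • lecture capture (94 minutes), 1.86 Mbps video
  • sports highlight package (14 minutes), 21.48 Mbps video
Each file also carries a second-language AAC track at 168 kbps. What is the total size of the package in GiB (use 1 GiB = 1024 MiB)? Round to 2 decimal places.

4.33 GiB

Audio: 168 kbps = 0.168 Mbps.
dashcam clip: 7.928 Mbps × 960 s = 7610.9 Mb
lecture capture: 2.028 Mbps × 5640 s = 11437.9 Mb
sports highlight package: 21.648 Mbps × 840 s = 18184.3 Mb
Total: 37233.1 Mb = 4654.1 MB.
= 4.335 GiB.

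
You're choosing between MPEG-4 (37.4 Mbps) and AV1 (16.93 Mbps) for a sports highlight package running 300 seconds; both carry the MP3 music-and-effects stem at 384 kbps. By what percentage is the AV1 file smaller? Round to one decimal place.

54.2%

Audio: 384 kbps = 0.384 Mbps.
MPEG-4: 37.784 Mbps × 300 s = 11335.2 Mb = 1.320 GiB.
AV1: 17.314 Mbps × 300 s = 5194.2 Mb = 0.605 GiB.
Reduction: (1 − 0.605/1.320) × 100 = 54.18%.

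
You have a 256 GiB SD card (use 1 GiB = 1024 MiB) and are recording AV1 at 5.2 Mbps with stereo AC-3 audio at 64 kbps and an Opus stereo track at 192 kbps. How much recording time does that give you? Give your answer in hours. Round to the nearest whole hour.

Audio total: 64 + 192 = 256 kbps = 0.256 Mbps.
Total bitrate: 5.2 + 0.256 = 5.456 Mbps.
Capacity: 256 GiB = 2,199,023 Mb.
Recording time: 2,199,023 / 5.456 = 403,047 s ≈ 112 hours.

112 hours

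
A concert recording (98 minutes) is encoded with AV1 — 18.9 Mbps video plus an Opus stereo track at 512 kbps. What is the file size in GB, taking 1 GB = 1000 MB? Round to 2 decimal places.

14.27 GB

98 min = 5880 s
Audio: 512 kbps = 0.512 Mbps.
Total bitrate: 18.9 + 0.512 = 19.412 Mbps.
Stream data: 19.412 Mbps × 5880 s = 114142.6 Mb.
114,143 Mb ÷ 8 = 14,268 MB → 14.27 GB.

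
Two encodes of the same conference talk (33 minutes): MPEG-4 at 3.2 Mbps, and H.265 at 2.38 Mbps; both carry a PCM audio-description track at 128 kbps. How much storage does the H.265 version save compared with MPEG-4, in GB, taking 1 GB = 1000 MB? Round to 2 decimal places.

0.20 GB

33 min = 1980 s
Audio: 128 kbps = 0.128 Mbps.
MPEG-4: 3.328 Mbps × 1980 s = 6589.4 Mb = 0.824 GB.
H.265: 2.508 Mbps × 1980 s = 4965.8 Mb = 0.621 GB.
Saving: 0.824 − 0.621 = 0.203 GB.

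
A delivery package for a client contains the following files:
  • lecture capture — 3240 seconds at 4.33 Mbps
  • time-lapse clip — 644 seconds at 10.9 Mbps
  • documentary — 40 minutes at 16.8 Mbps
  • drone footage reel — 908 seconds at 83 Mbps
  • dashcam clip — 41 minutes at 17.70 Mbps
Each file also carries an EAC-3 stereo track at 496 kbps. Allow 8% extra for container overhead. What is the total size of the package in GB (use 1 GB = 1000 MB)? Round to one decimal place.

25.0 GB

Audio: 496 kbps = 0.496 Mbps.
lecture capture: 4.826 Mbps × 3240 s × 1.08 = 16887.1 Mb
time-lapse clip: 11.396 Mbps × 644 s × 1.08 = 7926.1 Mb
documentary: 17.296 Mbps × 2400 s × 1.08 = 44831.2 Mb
drone footage reel: 83.496 Mbps × 908 s × 1.08 = 81879.5 Mb
dashcam clip: 18.196 Mbps × 2460 s × 1.08 = 48343.1 Mb
Total: 199867.2 Mb = 24983.4 MB.
= 24.98 GB.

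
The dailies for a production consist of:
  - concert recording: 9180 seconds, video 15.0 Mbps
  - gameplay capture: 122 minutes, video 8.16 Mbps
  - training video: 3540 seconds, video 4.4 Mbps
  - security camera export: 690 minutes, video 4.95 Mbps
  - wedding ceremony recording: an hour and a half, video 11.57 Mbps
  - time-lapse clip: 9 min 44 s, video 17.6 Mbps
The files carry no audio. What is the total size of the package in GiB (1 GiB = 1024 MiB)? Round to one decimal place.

57.1 GiB

concert recording: 15.000 Mbps × 9180 s = 137700.0 Mb
gameplay capture: 8.160 Mbps × 7320 s = 59731.2 Mb
training video: 4.400 Mbps × 3540 s = 15576.0 Mb
security camera export: 4.950 Mbps × 41400 s = 204930.0 Mb
wedding ceremony recording: 11.570 Mbps × 5400 s = 62478.0 Mb
time-lapse clip: 17.600 Mbps × 584 s = 10278.4 Mb
Total: 490693.6 Mb = 61336.7 MB.
= 57.12 GiB.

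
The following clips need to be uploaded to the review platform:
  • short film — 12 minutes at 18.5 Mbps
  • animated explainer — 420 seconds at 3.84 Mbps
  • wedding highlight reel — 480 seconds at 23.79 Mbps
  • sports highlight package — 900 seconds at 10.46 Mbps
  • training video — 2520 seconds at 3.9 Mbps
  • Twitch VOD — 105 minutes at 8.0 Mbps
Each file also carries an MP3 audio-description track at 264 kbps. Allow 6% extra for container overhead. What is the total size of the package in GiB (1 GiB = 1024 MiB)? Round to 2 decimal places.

12.22 GiB

Audio: 264 kbps = 0.264 Mbps.
short film: 18.764 Mbps × 720 s × 1.06 = 14320.7 Mb
animated explainer: 4.104 Mbps × 420 s × 1.06 = 1827.1 Mb
wedding highlight reel: 24.054 Mbps × 480 s × 1.06 = 12238.7 Mb
sports highlight package: 10.724 Mbps × 900 s × 1.06 = 10230.7 Mb
training video: 4.164 Mbps × 2520 s × 1.06 = 11122.9 Mb
Twitch VOD: 8.264 Mbps × 6300 s × 1.06 = 55187.0 Mb
Total: 104927.0 Mb = 13115.9 MB.
= 12.22 GiB.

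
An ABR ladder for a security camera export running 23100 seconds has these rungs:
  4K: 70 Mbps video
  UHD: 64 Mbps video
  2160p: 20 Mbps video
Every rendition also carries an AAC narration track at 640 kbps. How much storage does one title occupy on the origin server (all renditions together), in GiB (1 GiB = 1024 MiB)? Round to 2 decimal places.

Audio: 640 kbps = 0.640 Mbps.
Sum of rendition bitrates: (70+0.640) + (64+0.640) + (20+0.640) = 155.920 Mbps.
× 23100 s = 3,601,752 Mb = 450,219 MB = 419.3 GiB.

419.30 GiB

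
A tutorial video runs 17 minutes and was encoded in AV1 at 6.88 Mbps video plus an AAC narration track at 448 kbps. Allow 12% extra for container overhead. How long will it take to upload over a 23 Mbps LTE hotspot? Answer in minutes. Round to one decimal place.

6.1 minutes

17 min = 1020 s
Audio: 448 kbps = 0.448 Mbps.
Total bitrate: 7.328 Mbps.
File: 7.328 Mbps × 1020 s = 7474.6 Mb.
With 12% container overhead: ×1.12. → 8371.5 Mb.
At 23 Mbps: 8371.5 / 23 = 364.0 s ≈ 6.07 minutes.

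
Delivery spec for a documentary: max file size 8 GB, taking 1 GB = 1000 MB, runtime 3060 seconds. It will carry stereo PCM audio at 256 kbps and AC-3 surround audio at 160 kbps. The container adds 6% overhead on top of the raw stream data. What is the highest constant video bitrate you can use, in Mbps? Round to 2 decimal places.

Budget: 8 GB = 64000.0 Mb.
Stream payload after overhead: 64000.0 / 1.06 = 60377.4 Mb.
Total bitrate budget: 60377.4 Mb / 3060 s = 19.731 Mbps.
Audio total: 256 + 160 = 416 kbps = 0.416 Mbps.
Video: 19.731 − 0.416 = 19.315 Mbps.

19.32 Mbps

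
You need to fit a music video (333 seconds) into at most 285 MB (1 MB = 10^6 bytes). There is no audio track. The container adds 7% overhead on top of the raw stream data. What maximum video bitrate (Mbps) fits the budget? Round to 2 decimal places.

Budget: 285 MB = 2280.0 Mb.
Stream payload after overhead: 2280.0 / 1.07 = 2130.8 Mb.
Total bitrate budget: 2130.8 Mb / 333 s = 6.399 Mbps.

6.40 Mbps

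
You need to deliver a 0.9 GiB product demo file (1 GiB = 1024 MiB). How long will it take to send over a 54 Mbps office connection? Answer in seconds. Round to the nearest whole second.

File: 0.9 GiB = 7730.9 Mb.
At 54 Mbps: 7730.9 / 54 = 143.2 s ≈ 143 seconds.

143 seconds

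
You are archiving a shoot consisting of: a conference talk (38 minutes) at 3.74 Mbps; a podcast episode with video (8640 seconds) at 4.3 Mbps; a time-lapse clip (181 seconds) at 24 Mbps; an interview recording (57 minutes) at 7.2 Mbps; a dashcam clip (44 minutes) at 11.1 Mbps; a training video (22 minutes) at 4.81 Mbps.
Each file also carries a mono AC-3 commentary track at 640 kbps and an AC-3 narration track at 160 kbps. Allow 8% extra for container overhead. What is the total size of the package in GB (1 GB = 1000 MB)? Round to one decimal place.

16.9 GB

Audio total: 640 + 160 = 800 kbps = 0.800 Mbps.
conference talk: 4.540 Mbps × 2280 s × 1.08 = 11179.3 Mb
podcast episode with video: 5.100 Mbps × 8640 s × 1.08 = 47589.1 Mb
time-lapse clip: 24.800 Mbps × 181 s × 1.08 = 4847.9 Mb
interview recording: 8.000 Mbps × 3420 s × 1.08 = 29548.8 Mb
dashcam clip: 11.900 Mbps × 2640 s × 1.08 = 33929.3 Mb
training video: 5.610 Mbps × 1320 s × 1.08 = 7997.6 Mb
Total: 135092.0 Mb = 16886.5 MB.
= 16.89 GB.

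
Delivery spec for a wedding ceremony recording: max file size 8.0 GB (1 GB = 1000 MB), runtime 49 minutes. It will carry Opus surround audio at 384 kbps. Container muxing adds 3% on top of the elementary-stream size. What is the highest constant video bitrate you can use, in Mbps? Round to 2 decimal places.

Budget: 8.0 GB = 64000.0 Mb.
Stream payload after overhead: 64000.0 / 1.03 = 62135.9 Mb.
49 min = 2940 s
Total bitrate budget: 62135.9 Mb / 2940 s = 21.135 Mbps.
Audio: 384 kbps = 0.384 Mbps.
Video: 21.135 − 0.384 = 20.751 Mbps.

20.75 Mbps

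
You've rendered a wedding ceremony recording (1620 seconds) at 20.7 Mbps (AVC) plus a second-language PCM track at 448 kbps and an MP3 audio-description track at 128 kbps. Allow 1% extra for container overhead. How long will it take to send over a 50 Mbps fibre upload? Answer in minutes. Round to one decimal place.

11.6 minutes

Audio total: 448 + 128 = 576 kbps = 0.576 Mbps.
Total bitrate: 21.276 Mbps.
File: 21.276 Mbps × 1620 s = 34467.1 Mb.
With 1% container overhead: ×1.01. → 34811.8 Mb.
At 50 Mbps: 34811.8 / 50 = 696.2 s ≈ 11.6 minutes.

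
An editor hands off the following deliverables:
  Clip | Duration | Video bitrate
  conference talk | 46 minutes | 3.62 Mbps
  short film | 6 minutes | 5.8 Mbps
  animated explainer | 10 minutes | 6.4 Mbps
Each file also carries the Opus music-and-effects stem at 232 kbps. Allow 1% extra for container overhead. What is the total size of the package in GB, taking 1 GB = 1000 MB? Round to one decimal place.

2.1 GB

Audio: 232 kbps = 0.232 Mbps.
conference talk: 3.852 Mbps × 2760 s × 1.01 = 10737.8 Mb
short film: 6.032 Mbps × 360 s × 1.01 = 2193.2 Mb
animated explainer: 6.632 Mbps × 600 s × 1.01 = 4019.0 Mb
Total: 16950.1 Mb = 2118.8 MB.
= 2.119 GB.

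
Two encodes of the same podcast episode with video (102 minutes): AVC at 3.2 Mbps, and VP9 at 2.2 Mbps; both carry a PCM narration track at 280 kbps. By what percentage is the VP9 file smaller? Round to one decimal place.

102 min = 6120 s
Audio: 280 kbps = 0.280 Mbps.
AVC: 3.480 Mbps × 6120 s = 21297.6 Mb = 2.662 GB.
VP9: 2.480 Mbps × 6120 s = 15177.6 Mb = 1.897 GB.
Reduction: (1 − 1.897/2.662) × 100 = 28.74%.

28.7%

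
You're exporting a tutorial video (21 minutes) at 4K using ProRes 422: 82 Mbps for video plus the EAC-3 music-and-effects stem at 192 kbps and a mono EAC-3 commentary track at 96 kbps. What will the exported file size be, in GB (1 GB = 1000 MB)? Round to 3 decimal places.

21 min = 1260 s
Audio total: 192 + 96 = 288 kbps = 0.288 Mbps.
Total bitrate: 82 + 0.288 = 82.288 Mbps.
Stream data: 82.288 Mbps × 1260 s = 103682.9 Mb.
103,683 Mb ÷ 8 = 12,960 MB → 12.96 GB.

12.960 GB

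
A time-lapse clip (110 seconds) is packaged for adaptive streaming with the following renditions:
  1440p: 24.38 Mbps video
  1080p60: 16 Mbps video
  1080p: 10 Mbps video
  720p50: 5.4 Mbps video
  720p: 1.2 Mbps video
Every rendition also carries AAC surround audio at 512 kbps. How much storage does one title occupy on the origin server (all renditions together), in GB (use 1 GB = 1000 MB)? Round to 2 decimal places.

Audio: 512 kbps = 0.512 Mbps.
Sum of rendition bitrates: (24.38+0.512) + (16+0.512) + (10+0.512) + (5.4+0.512) + (1.2+0.512) = 59.540 Mbps.
× 110 s = 6,549 Mb = 818.7 MB = 0.8187 GB.

0.82 GB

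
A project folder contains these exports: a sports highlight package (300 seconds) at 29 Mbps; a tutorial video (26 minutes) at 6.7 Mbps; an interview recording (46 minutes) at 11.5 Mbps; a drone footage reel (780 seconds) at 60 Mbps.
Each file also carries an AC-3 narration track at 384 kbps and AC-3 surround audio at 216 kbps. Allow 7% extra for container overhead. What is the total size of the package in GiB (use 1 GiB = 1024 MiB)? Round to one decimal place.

12.6 GiB

Audio total: 384 + 216 = 600 kbps = 0.600 Mbps.
sports highlight package: 29.600 Mbps × 300 s × 1.07 = 9501.6 Mb
tutorial video: 7.300 Mbps × 1560 s × 1.07 = 12185.2 Mb
interview recording: 12.100 Mbps × 2760 s × 1.07 = 35733.7 Mb
drone footage reel: 60.600 Mbps × 780 s × 1.07 = 50576.8 Mb
Total: 107997.2 Mb = 13499.7 MB.
= 12.57 GiB.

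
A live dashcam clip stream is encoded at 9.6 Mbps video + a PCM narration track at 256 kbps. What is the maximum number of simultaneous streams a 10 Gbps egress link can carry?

1014

Audio: 256 kbps = 0.256 Mbps.
Per-viewer media rate: 9.856 Mbps.
10 Gbps = 10,000 Mbps; 10,000 / 9.856 = 1014.61 → 1014 viewers.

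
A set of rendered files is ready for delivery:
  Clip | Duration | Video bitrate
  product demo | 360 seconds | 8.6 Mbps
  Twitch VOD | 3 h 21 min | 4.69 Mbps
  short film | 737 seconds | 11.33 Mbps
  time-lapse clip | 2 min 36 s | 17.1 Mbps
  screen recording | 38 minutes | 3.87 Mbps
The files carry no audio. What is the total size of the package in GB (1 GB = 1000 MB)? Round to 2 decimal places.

9.94 GB

product demo: 8.600 Mbps × 360 s = 3096.0 Mb
Twitch VOD: 4.690 Mbps × 12060 s = 56561.4 Mb
short film: 11.330 Mbps × 737 s = 8350.2 Mb
time-lapse clip: 17.100 Mbps × 156 s = 2667.6 Mb
screen recording: 3.870 Mbps × 2280 s = 8823.6 Mb
Total: 79498.8 Mb = 9937.4 MB.
= 9.937 GB.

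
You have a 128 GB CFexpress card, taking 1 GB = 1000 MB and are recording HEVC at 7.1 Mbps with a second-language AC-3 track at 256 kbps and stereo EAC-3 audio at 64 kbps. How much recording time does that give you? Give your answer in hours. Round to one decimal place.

38.3 hours

Audio total: 256 + 64 = 320 kbps = 0.320 Mbps.
Total bitrate: 7.1 + 0.320 = 7.420 Mbps.
Capacity: 128 GB = 1,024,000 Mb.
Recording time: 1,024,000 / 7.420 = 138,005 s ≈ 38.3 hours.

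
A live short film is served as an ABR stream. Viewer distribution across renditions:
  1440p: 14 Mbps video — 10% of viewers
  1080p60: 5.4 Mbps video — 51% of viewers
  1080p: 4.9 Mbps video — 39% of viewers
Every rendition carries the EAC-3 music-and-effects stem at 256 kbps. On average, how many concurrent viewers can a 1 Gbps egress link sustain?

Audio: 256 kbps = 0.256 Mbps.
Average per-viewer bitrate: 0.10×14.256 + 0.51×5.656 + 0.39×5.156 = 6.321 Mbps.
1 Gbps = 1,000 Mbps; 1,000 / 6.321 = 158.20 → 158.

158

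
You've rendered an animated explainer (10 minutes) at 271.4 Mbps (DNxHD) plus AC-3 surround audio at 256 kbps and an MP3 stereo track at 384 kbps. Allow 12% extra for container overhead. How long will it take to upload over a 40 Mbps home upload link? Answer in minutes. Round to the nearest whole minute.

76 minutes

10 min = 600 s
Audio total: 256 + 384 = 640 kbps = 0.640 Mbps.
Total bitrate: 272.040 Mbps.
File: 272.040 Mbps × 600 s = 163224.0 Mb.
With 12% container overhead: ×1.12. → 182810.9 Mb.
At 40 Mbps: 182810.9 / 40 = 4570.3 s ≈ 76.2 minutes.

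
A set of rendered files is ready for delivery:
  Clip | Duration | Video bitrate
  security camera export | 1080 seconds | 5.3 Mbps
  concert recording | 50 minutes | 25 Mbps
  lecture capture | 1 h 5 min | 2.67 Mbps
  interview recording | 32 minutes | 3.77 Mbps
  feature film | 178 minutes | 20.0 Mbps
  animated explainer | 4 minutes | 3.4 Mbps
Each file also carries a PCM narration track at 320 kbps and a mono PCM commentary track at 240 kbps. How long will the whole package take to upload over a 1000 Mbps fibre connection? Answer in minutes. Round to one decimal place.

Audio total: 320 + 240 = 560 kbps = 0.560 Mbps.
security camera export: 5.860 Mbps × 1080 s = 6328.8 Mb
concert recording: 25.560 Mbps × 3000 s = 76680.0 Mb
lecture capture: 3.230 Mbps × 3900 s = 12597.0 Mb
interview recording: 4.330 Mbps × 1920 s = 8313.6 Mb
feature film: 20.560 Mbps × 10680 s = 219580.8 Mb
animated explainer: 3.960 Mbps × 240 s = 950.4 Mb
Total: 324450.6 Mb = 40556.3 MB.
At 1000 Mbps: 324450.6 / 1000 = 324 s ≈ 5.41 minutes.

5.4 minutes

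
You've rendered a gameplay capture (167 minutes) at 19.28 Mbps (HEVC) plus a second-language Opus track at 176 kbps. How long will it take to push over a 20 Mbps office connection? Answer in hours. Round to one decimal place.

167 min = 10020 s
Audio: 176 kbps = 0.176 Mbps.
Total bitrate: 19.456 Mbps.
File: 19.456 Mbps × 10020 s = 194949.1 Mb.
At 20 Mbps: 194949.1 / 20 = 9747.5 s ≈ 2.71 hours.

2.7 hours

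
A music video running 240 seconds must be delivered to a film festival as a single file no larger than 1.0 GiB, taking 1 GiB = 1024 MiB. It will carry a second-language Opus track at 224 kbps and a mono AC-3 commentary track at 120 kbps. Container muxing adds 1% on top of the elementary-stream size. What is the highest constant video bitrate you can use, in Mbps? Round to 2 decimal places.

35.09 Mbps

Budget: 1.0 GiB = 8589.9 Mb.
Stream payload after overhead: 8589.9 / 1.01 = 8504.9 Mb.
Total bitrate budget: 8504.9 Mb / 240 s = 35.437 Mbps.
Audio total: 224 + 120 = 344 kbps = 0.344 Mbps.
Video: 35.437 − 0.344 = 35.093 Mbps.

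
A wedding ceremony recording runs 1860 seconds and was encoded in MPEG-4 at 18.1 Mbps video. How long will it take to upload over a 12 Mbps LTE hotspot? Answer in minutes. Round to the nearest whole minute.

47 minutes

File: 18.100 Mbps × 1860 s = 33666.0 Mb.
At 12 Mbps: 33666.0 / 12 = 2805.5 s ≈ 46.8 minutes.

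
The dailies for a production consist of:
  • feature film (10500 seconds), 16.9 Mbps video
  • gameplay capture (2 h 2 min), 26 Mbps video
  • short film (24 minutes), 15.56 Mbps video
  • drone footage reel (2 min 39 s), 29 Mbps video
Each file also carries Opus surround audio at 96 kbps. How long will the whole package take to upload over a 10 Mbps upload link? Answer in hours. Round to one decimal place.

11.0 hours

Audio: 96 kbps = 0.096 Mbps.
feature film: 16.996 Mbps × 10500 s = 178458.0 Mb
gameplay capture: 26.096 Mbps × 7320 s = 191022.7 Mb
short film: 15.656 Mbps × 1440 s = 22544.6 Mb
drone footage reel: 29.096 Mbps × 159 s = 4626.3 Mb
Total: 396651.6 Mb = 49581.5 MB.
At 10 Mbps: 396651.6 / 10 = 39665 s ≈ 11 hours.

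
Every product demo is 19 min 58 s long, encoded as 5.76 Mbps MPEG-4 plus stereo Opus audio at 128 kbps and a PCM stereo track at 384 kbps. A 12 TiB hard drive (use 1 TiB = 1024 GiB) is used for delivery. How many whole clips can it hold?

14047

19 min 58 s = 1198 s
Audio total: 128 + 384 = 512 kbps = 0.512 Mbps.
Total bitrate: 6.272 Mbps.
Per item: 6.272 Mbps × 1198 s = 7,514 Mb = 939.2 MB.
Capacity: 12 TiB = 105,553,116 Mb; 14047.80 items → 14047 complete.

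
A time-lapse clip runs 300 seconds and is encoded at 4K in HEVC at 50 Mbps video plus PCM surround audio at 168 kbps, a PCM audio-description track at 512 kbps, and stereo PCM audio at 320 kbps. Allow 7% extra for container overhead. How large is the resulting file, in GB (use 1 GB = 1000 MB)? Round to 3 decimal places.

Audio total: 168 + 512 + 320 = 1000 kbps = 1.000 Mbps.
Total bitrate: 50 + 1.000 = 51.000 Mbps.
Stream data: 51.000 Mbps × 300 s = 15300.0 Mb.
With 7% container overhead: ×1.07.
16,371 Mb ÷ 8 = 2,046 MB → 2.046 GB.

2.046 GB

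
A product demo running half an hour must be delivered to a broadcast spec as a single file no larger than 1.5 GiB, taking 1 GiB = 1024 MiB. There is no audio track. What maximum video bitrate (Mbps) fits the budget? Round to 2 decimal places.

Budget: 1.5 GiB = 12884.9 Mb.
30 min = 1800 s
Total bitrate budget: 12884.9 Mb / 1800 s = 7.158 Mbps.

7.16 Mbps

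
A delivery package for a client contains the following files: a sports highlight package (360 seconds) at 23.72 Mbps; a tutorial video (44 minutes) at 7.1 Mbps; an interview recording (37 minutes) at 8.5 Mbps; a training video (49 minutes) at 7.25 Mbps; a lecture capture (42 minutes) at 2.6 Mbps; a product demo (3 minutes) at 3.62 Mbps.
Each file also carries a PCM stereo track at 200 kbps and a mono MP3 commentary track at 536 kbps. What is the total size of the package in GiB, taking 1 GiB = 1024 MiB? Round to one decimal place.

9.6 GiB

Audio total: 200 + 536 = 736 kbps = 0.736 Mbps.
sports highlight package: 24.456 Mbps × 360 s = 8804.2 Mb
tutorial video: 7.836 Mbps × 2640 s = 20687.0 Mb
interview recording: 9.236 Mbps × 2220 s = 20503.9 Mb
training video: 7.986 Mbps × 2940 s = 23478.8 Mb
lecture capture: 3.336 Mbps × 2520 s = 8406.7 Mb
product demo: 4.356 Mbps × 180 s = 784.1 Mb
Total: 82664.8 Mb = 10333.1 MB.
= 9.623 GiB.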